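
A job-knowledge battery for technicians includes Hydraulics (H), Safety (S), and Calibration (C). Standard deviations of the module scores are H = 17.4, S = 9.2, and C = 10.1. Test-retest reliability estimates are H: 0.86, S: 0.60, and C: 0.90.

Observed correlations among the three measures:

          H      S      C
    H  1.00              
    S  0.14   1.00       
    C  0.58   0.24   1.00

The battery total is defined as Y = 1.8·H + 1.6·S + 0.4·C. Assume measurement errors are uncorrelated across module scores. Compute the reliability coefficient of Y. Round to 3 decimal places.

0.851

Var(Y) = 1.8²·17.4² + 1.6²·9.2² + 0.4²·10.1² + 2·[2.88·17.4·9.2·0.14 + 0.72·17.4·10.1·0.58 + 0.64·9.2·10.1·0.24] = 1213.94 + 304.412 = 1518.35.
Under uncorrelated errors the observed covariances equal the true-score covariances, so only the own-variance terms attenuate.
True-score variance = [1.8²·17.4²·0.86 + 1.6²·9.2²·0.60 + 0.4²·10.1²·0.90] + 304.412 = 988.307 + 304.412 = 1292.72.
Reliability = 1292.72 / 1518.35 = 0.851.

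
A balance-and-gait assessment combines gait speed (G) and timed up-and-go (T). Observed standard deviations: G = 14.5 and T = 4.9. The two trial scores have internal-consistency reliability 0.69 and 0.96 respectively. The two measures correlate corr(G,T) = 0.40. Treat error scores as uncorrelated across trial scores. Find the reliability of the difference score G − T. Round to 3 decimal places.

Var(G−T) = 14.5² + 4.9² − 2·14.5·4.9·0.40 = 234.26 − 56.84 = 177.42.
Under uncorrelated errors the observed covariances equal the true-score covariances, so only the own-variance terms attenuate.
True-score variance = [14.5²·0.69 + 4.9²·0.96] − 56.84 = 168.122 − 56.84 = 111.282.
Reliability = 111.282 / 177.42 = 0.627.

0.627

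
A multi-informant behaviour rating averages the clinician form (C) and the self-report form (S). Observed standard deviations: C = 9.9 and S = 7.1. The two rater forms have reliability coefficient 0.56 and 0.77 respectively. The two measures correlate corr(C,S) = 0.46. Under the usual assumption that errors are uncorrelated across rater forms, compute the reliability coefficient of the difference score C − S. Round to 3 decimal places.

0.347

Var(C−S) = 9.9² + 7.1² − 2·9.9·7.1·0.46 = 148.42 − 64.6668 = 83.7532.
Because errors are independent across components, Cov(Tᵢ,Tⱼ) = Cov(Xᵢ,Xⱼ); the off-diagonal part of the true-score variance is the same as above.
True-score variance = [9.9²·0.56 + 7.1²·0.77] − 64.6668 = 93.7013 − 64.6668 = 29.0345.
Reliability = 29.0345 / 83.7532 = 0.347.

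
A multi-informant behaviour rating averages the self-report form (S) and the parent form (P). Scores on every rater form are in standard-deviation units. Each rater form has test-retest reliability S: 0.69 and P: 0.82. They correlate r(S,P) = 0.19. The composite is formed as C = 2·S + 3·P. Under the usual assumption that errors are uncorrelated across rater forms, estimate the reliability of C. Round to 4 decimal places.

0.8128

Var(C) = 2² + 3² + 2·[6·0.19] = 13 + 2.28 = 15.28.
With uncorrelated errors the cross-covariances are all true-score covariance, so they carry over unchanged; only the diagonal terms shrink to ρᵢσᵢ².
True-score variance = [2²·0.69 + 3²·0.82] + 2.28 = 10.14 + 2.28 = 12.42.
Reliability = 12.42 / 15.28 = 0.8128.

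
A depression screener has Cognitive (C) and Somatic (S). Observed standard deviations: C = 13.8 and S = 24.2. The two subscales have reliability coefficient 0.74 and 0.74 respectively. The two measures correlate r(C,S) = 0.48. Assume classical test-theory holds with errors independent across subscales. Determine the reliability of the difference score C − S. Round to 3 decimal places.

0.557

Var(C−S) = 13.8² + 24.2² − 2·13.8·24.2·0.48 = 776.08 − 320.602 = 455.478.
Because errors are independent across components, Cov(Tᵢ,Tⱼ) = Cov(Xᵢ,Xⱼ); the off-diagonal part of the true-score variance is the same as above.
True-score variance = [13.8²·0.74 + 24.2²·0.74] − 320.602 = 574.299 − 320.602 = 253.698.
Reliability = 253.698 / 455.478 = 0.557.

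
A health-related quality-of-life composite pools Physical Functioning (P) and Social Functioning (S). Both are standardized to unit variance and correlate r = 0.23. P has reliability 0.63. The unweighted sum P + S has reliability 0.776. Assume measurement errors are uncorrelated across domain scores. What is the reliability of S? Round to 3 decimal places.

0.819

Var(P+S) = 2 + 2·0.23 = 2.460.
True-score variance = ρ_P + ρ_S + 2·0.23, so 0.776 = (0.63 + ρ_S + 0.46) / 2.460.
ρ_S = 0.776·2.460 − 0.63 − 0.46 = 0.819.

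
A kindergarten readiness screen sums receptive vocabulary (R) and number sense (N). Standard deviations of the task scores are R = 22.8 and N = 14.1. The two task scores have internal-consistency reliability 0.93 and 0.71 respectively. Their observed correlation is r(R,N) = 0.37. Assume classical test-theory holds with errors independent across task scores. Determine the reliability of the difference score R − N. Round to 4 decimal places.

0.8044

Var(R−N) = 22.8² + 14.1² − 2·22.8·14.1·0.37 = 718.65 − 237.895 = 480.755.
Because errors are independent across components, Cov(Tᵢ,Tⱼ) = Cov(Xᵢ,Xⱼ); the off-diagonal part of the true-score variance is the same as above.
True-score variance = [22.8²·0.93 + 14.1²·0.71] − 237.895 = 624.606 − 237.895 = 386.711.
Reliability = 386.711 / 480.755 = 0.8044.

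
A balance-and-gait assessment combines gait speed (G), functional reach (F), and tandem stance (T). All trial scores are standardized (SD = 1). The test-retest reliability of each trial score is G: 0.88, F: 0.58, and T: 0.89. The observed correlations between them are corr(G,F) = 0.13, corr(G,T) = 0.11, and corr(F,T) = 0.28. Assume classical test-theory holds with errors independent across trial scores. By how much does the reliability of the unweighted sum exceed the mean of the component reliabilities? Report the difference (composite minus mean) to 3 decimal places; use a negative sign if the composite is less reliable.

0.056

Var(sum) = 3 + 1.04 = 4.04; true-score variance = 2.35 + 1.04 = 3.39; composite reliability = 0.8391.
Mean component reliability = 0.7833.
Difference = 0.8391 − 0.7833 = 0.056.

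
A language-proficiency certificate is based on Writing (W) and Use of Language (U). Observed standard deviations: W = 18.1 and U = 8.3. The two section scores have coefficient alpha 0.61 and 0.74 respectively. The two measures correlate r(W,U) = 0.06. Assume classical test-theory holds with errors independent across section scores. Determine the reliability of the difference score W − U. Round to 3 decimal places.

0.615

Var(W−U) = 18.1² + 8.3² − 2·18.1·8.3·0.06 = 396.5 − 18.0276 = 378.472.
Because errors are independent across components, Cov(Tᵢ,Tⱼ) = Cov(Xᵢ,Xⱼ); the off-diagonal part of the true-score variance is the same as above.
True-score variance = [18.1²·0.61 + 8.3²·0.74] − 18.0276 = 250.821 − 18.0276 = 232.793.
Reliability = 232.793 / 378.472 = 0.615.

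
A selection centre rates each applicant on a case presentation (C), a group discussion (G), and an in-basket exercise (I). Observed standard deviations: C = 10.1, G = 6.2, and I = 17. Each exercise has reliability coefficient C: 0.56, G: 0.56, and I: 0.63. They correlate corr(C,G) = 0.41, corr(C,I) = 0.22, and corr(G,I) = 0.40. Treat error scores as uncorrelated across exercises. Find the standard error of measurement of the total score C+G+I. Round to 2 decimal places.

12.99

Var(total) = 429.45 + 211.216 = 640.666.
True-score variance = 260.722 + 211.216 = 471.938, so reliability = 0.7366.
Error variance = 640.666 − 471.938 = 168.728; SEM = √168.728 = 12.99.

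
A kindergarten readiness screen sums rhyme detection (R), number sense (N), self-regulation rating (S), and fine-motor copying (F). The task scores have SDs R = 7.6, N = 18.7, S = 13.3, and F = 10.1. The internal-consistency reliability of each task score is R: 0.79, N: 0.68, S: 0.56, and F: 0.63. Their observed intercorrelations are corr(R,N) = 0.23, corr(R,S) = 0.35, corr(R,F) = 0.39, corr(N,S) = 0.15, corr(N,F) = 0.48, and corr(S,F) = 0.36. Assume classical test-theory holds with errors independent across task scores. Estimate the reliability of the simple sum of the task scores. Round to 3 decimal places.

0.806

Var(R+N+S+F) = 7.6² + 18.7² + 13.3² + 10.1² + 2·[7.6·18.7·0.23 + 7.6·13.3·0.35 + 7.6·10.1·0.39 + 18.7·13.3·0.15 + 18.7·10.1·0.48 + 13.3·10.1·0.36] = 686.35 + 548.65 = 1235.
Because errors are independent across components, Cov(Tᵢ,Tⱼ) = Cov(Xᵢ,Xⱼ); the off-diagonal part of the true-score variance is the same as above.
True-score variance = [7.6²·0.79 + 18.7²·0.68 + 13.3²·0.56 + 10.1²·0.63] + 548.65 = 446.744 + 548.65 = 995.394.
Reliability = 995.394 / 1235 = 0.806.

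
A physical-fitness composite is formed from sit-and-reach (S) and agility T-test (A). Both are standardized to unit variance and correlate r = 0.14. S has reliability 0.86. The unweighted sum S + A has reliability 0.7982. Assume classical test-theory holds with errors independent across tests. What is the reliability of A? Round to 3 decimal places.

0.680

Var(S+A) = 2 + 2·0.14 = 2.280.
True-score variance = ρ_S + ρ_A + 2·0.14, so 0.7982 = (0.86 + ρ_A + 0.28) / 2.280.
ρ_A = 0.7982·2.280 − 0.86 − 0.28 = 0.680.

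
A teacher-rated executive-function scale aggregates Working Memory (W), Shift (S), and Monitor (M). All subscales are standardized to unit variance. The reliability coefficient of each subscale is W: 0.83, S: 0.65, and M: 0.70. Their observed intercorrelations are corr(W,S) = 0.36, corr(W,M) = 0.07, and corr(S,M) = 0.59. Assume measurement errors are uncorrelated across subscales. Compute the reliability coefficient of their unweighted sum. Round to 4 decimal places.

0.8373

Var(W+S+M) = 3 + 2·[0.36 + 0.07 + 0.59] = 3 + 2.04 = 5.04.
Because errors are independent across components, Cov(Tᵢ,Tⱼ) = Cov(Xᵢ,Xⱼ); the off-diagonal part of the true-score variance is the same as above.
True-score variance = [0.83 + 0.65 + 0.70] + 2.04 = 2.18 + 2.04 = 4.22.
Reliability = 4.22 / 5.04 = 0.8373.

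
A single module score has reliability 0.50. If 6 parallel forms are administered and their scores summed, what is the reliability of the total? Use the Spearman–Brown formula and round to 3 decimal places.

ρ_k = kρ / (1 + (k−1)ρ) = 6·0.50 / (1 + 5·0.50) = 3.000 / 3.500 = 0.857.

0.857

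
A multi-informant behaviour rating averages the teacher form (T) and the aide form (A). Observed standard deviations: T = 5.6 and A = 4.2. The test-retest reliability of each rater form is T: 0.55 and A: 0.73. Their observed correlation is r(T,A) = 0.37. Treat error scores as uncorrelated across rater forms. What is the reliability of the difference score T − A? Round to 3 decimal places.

Var(T−A) = 5.6² + 4.2² − 2·5.6·4.2·0.37 = 49 − 17.4048 = 31.5952.
With uncorrelated errors the cross-covariances are all true-score covariance, so they carry over unchanged; only the diagonal terms shrink to ρᵢσᵢ².
True-score variance = [5.6²·0.55 + 4.2²·0.73] − 17.4048 = 30.1252 − 17.4048 = 12.7204.
Reliability = 12.7204 / 31.5952 = 0.403.

0.403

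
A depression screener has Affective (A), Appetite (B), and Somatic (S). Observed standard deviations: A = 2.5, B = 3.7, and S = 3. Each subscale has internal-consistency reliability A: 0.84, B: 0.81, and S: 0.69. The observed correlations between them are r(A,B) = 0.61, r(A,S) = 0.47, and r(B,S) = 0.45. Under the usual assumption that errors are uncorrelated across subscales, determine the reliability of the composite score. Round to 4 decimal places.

0.8884

Var(A+B+S) = 2.5² + 3.7² + 3² + 2·[2.5·3.7·0.61 + 2.5·3·0.47 + 3.7·3·0.45] = 28.94 + 28.325 = 57.265.
Under uncorrelated errors the observed covariances equal the true-score covariances, so only the own-variance terms attenuate.
True-score variance = [2.5²·0.84 + 3.7²·0.81 + 3²·0.69] + 28.325 = 22.5489 + 28.325 = 50.8739.
Reliability = 50.8739 / 57.265 = 0.8884.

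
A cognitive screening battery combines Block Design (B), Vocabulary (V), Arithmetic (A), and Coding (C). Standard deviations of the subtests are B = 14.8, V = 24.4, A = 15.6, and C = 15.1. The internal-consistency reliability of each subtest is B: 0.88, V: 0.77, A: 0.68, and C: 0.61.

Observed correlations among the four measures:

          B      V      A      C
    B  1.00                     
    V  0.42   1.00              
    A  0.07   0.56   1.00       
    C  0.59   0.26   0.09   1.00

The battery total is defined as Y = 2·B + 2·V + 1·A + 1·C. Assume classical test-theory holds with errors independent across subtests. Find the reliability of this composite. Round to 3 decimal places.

Var(Y) = 2²·14.8² + 2²·24.4² + 15.6² + 15.1² + 2·[4·14.8·24.4·0.42 + 2·14.8·15.6·0.07 + 2·14.8·15.1·0.59 + 2·24.4·15.6·0.56 + 2·24.4·15.1·0.26 + 15.6·15.1·0.09] = 3728.97 + 3083.63 = 6812.6.
Under uncorrelated errors the observed covariances equal the true-score covariances, so only the own-variance terms attenuate.
True-score variance = [2²·14.8²·0.88 + 2²·24.4²·0.77 + 15.6²·0.68 + 15.1²·0.61] + 3083.63 = 2909.3 + 3083.63 = 5992.93.
Reliability = 5992.93 / 6812.6 = 0.880.

0.880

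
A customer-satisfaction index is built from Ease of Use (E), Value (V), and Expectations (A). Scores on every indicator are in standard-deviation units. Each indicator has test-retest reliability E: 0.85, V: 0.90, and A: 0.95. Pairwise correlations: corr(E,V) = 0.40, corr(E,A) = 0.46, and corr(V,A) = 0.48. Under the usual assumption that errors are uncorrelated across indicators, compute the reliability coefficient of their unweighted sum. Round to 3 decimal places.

Var(E+V+A) = 3 + 2·[0.40 + 0.46 + 0.48] = 3 + 2.68 = 5.68.
Under uncorrelated errors the observed covariances equal the true-score covariances, so only the own-variance terms attenuate.
True-score variance = [0.85 + 0.90 + 0.95] + 2.68 = 2.7 + 2.68 = 5.38.
Reliability = 5.38 / 5.68 = 0.947.

0.947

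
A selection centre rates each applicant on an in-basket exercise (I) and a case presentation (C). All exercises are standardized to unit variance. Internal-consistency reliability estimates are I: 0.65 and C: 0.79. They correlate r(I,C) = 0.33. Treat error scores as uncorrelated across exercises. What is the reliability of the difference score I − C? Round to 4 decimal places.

0.5821

Var(I−C) = 1 + 1 − 2·0.33 = 2 − 0.66 = 1.34.
With uncorrelated errors the cross-covariances are all true-score covariance, so they carry over unchanged; only the diagonal terms shrink to ρᵢσᵢ².
True-score variance = [0.65 + 0.79] − 0.66 = 1.44 − 0.66 = 0.78.
Reliability = 0.78 / 1.34 = 0.5821.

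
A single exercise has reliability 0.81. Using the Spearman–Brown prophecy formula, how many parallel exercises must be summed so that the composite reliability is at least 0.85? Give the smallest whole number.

2

k ≥ ρ*(1−ρ₁)/(ρ₁(1−ρ*)) = 0.85·0.19 / (0.81·0.15) = 1.329.
Smallest integer k = 2.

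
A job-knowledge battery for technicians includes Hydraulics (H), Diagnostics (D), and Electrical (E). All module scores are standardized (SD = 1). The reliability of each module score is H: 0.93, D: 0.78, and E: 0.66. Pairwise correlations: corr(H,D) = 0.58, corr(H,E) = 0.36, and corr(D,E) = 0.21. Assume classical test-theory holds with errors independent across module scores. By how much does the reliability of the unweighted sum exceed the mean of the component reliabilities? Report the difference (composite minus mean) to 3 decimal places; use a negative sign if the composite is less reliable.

Var(sum) = 3 + 2.3 = 5.3; true-score variance = 2.37 + 2.3 = 4.67; composite reliability = 0.8811.
Mean component reliability = 0.7900.
Difference = 0.8811 − 0.7900 = 0.091.

0.091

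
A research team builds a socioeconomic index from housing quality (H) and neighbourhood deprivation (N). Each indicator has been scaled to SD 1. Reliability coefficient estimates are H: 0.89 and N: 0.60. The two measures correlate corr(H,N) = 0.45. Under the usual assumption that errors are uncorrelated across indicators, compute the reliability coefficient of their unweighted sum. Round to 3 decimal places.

Var(H+N) = 2 + 2·[0.45] = 2 + 0.9 = 2.9.
With uncorrelated errors the cross-covariances are all true-score covariance, so they carry over unchanged; only the diagonal terms shrink to ρᵢσᵢ².
True-score variance = [0.89 + 0.60] + 0.9 = 1.49 + 0.9 = 2.39.
Reliability = 2.39 / 2.9 = 0.824.

0.824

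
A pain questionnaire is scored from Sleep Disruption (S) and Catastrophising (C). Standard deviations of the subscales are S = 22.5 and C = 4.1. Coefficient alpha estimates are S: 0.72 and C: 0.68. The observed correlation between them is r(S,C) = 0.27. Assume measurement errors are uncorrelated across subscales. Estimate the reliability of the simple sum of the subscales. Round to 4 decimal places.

0.7432

Var(S+C) = 22.5² + 4.1² + 2·[22.5·4.1·0.27] = 523.06 + 49.815 = 572.875.
With uncorrelated errors the cross-covariances are all true-score covariance, so they carry over unchanged; only the diagonal terms shrink to ρᵢσᵢ².
True-score variance = [22.5²·0.72 + 4.1²·0.68] + 49.815 = 375.931 + 49.815 = 425.746.
Reliability = 425.746 / 572.875 = 0.7432.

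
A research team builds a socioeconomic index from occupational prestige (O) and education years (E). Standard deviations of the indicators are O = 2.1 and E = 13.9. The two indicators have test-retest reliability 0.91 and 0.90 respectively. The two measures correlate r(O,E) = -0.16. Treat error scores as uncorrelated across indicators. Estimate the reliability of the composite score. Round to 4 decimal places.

Var(O+E) = 2.1² + 13.9² + 2·[2.1·13.9·(-0.16)] = 197.62 − 9.3408 = 188.279.
With uncorrelated errors the cross-covariances are all true-score covariance, so they carry over unchanged; only the diagonal terms shrink to ρᵢσᵢ².
True-score variance = [2.1²·0.91 + 13.9²·0.90] − 9.3408 = 177.902 − 9.3408 = 168.561.
Reliability = 168.561 / 188.279 = 0.8953.

0.8953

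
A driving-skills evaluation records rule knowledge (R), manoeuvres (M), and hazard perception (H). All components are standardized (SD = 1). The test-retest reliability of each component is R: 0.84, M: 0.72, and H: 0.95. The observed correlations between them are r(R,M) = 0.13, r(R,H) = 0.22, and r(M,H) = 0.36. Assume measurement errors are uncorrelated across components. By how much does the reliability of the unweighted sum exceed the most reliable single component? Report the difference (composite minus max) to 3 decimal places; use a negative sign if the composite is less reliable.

Var(sum) = 3 + 1.42 = 4.42; true-score variance = 2.51 + 1.42 = 3.93; composite reliability = 0.8891.
Max component reliability = 0.9500.
Difference = 0.8891 − 0.9500 = -0.061.

-0.061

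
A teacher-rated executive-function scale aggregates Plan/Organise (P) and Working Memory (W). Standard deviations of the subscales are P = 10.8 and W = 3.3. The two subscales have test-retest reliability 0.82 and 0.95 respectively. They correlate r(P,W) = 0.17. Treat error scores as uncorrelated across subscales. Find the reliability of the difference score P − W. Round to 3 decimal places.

Var(P−W) = 10.8² + 3.3² − 2·10.8·3.3·0.17 = 127.53 − 12.1176 = 115.412.
With uncorrelated errors the cross-covariances are all true-score covariance, so they carry over unchanged; only the diagonal terms shrink to ρᵢσᵢ².
True-score variance = [10.8²·0.82 + 3.3²·0.95] − 12.1176 = 105.99 − 12.1176 = 93.8727.
Reliability = 93.8727 / 115.412 = 0.813.

0.813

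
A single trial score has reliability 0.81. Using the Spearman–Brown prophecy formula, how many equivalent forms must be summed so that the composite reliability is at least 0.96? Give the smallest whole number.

6

k ≥ ρ*(1−ρ₁)/(ρ₁(1−ρ*)) = 0.96·0.19 / (0.81·0.04) = 5.630.
Smallest integer k = 6.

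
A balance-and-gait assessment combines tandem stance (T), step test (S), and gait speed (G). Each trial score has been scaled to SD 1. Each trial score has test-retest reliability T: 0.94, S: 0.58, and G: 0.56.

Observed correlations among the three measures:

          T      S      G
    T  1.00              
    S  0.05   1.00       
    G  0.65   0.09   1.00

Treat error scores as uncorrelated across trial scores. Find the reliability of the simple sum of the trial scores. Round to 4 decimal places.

0.7991

Var(T+S+G) = 3 + 2·[0.05 + 0.65 + 0.09] = 3 + 1.58 = 4.58.
Under uncorrelated errors the observed covariances equal the true-score covariances, so only the own-variance terms attenuate.
True-score variance = [0.94 + 0.58 + 0.56] + 1.58 = 2.08 + 1.58 = 3.66.
Reliability = 3.66 / 4.58 = 0.7991.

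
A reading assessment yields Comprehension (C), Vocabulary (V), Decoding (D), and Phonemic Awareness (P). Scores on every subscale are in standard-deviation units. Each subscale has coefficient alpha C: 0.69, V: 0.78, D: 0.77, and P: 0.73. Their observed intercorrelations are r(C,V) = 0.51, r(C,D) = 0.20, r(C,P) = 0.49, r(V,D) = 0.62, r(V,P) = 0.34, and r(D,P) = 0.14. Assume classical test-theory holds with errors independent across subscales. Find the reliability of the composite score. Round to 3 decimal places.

0.880

Var(C+V+D+P) = 4 + 2·[0.51 + 0.20 + 0.49 + 0.62 + 0.34 + 0.14] = 4 + 4.6 = 8.6.
Because errors are independent across components, Cov(Tᵢ,Tⱼ) = Cov(Xᵢ,Xⱼ); the off-diagonal part of the true-score variance is the same as above.
True-score variance = [0.69 + 0.78 + 0.77 + 0.73] + 4.6 = 2.97 + 4.6 = 7.57.
Reliability = 7.57 / 8.6 = 0.880.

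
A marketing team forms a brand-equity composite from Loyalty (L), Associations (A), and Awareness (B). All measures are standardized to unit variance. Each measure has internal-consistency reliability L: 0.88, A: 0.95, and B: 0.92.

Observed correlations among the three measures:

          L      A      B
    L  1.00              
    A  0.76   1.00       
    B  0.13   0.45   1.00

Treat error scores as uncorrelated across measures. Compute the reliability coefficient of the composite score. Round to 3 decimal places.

Var(L+A+B) = 3 + 2·[0.76 + 0.13 + 0.45] = 3 + 2.68 = 5.68.
Under uncorrelated errors the observed covariances equal the true-score covariances, so only the own-variance terms attenuate.
True-score variance = [0.88 + 0.95 + 0.92] + 2.68 = 2.75 + 2.68 = 5.43.
Reliability = 5.43 / 5.68 = 0.956.

0.956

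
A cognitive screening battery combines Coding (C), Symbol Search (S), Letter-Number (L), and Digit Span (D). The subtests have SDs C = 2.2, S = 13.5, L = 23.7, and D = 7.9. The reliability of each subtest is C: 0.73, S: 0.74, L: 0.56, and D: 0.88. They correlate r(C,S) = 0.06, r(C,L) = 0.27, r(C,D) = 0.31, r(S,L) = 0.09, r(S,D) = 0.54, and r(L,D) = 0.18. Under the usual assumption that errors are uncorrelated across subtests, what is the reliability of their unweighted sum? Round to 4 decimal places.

0.7227

Var(C+S+L+D) = 2.2² + 13.5² + 23.7² + 7.9² + 2·[2.2·13.5·0.06 + 2.2·23.7·0.27 + 2.2·7.9·0.31 + 13.5·23.7·0.09 + 13.5·7.9·0.54 + 23.7·7.9·0.18] = 811.19 + 282.671 = 1093.86.
Because errors are independent across components, Cov(Tᵢ,Tⱼ) = Cov(Xᵢ,Xⱼ); the off-diagonal part of the true-score variance is the same as above.
True-score variance = [2.2²·0.73 + 13.5²·0.74 + 23.7²·0.56 + 7.9²·0.88] + 282.671 = 507.865 + 282.671 = 790.536.
Reliability = 790.536 / 1093.86 = 0.7227.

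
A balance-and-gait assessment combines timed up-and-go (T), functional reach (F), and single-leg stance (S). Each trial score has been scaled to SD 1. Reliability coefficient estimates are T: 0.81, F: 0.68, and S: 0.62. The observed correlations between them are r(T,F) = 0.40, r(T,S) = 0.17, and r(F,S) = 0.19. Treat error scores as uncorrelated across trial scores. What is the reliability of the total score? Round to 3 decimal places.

0.803

Var(T+F+S) = 3 + 2·[0.40 + 0.17 + 0.19] = 3 + 1.52 = 4.52.
With uncorrelated errors the cross-covariances are all true-score covariance, so they carry over unchanged; only the diagonal terms shrink to ρᵢσᵢ².
True-score variance = [0.81 + 0.68 + 0.62] + 1.52 = 2.11 + 1.52 = 3.63.
Reliability = 3.63 / 4.52 = 0.803.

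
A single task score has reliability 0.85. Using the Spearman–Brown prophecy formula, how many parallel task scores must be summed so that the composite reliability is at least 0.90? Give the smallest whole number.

k ≥ ρ*(1−ρ₁)/(ρ₁(1−ρ*)) = 0.90·0.15 / (0.85·0.10) = 1.588.
Smallest integer k = 2.

2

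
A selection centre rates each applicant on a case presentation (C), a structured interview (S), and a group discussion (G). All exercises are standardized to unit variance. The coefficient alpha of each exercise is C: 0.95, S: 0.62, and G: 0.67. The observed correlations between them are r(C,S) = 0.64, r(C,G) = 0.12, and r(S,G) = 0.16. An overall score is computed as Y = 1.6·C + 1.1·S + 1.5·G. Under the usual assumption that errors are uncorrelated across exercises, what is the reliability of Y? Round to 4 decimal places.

Var(Y) = 1.6² + 1.1² + 1.5² + 2·[1.76·0.64 + 2.4·0.12 + 1.65·0.16] = 6.02 + 3.3568 = 9.3768.
Under uncorrelated errors the observed covariances equal the true-score covariances, so only the own-variance terms attenuate.
True-score variance = [1.6²·0.95 + 1.1²·0.62 + 1.5²·0.67] + 3.3568 = 4.6897 + 3.3568 = 8.0465.
Reliability = 8.0465 / 9.3768 = 0.8581.

0.8581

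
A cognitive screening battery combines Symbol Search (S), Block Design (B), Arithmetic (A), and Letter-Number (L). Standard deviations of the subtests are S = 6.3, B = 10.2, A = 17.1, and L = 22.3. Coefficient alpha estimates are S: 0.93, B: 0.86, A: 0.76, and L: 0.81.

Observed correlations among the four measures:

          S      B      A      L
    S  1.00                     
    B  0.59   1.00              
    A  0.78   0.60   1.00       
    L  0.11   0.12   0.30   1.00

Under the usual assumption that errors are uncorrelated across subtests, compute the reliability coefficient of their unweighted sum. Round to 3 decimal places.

Var(S+B+A+L) = 6.3² + 10.2² + 17.1² + 22.3² + 2·[6.3·10.2·0.59 + 6.3·17.1·0.78 + 6.3·22.3·0.11 + 10.2·17.1·0.60 + 10.2·22.3·0.12 + 17.1·22.3·0.30] = 933.43 + 767.486 = 1700.92.
Under uncorrelated errors the observed covariances equal the true-score covariances, so only the own-variance terms attenuate.
True-score variance = [6.3²·0.93 + 10.2²·0.86 + 17.1²·0.76 + 22.3²·0.81] + 767.486 = 751.423 + 767.486 = 1518.91.
Reliability = 1518.91 / 1700.92 = 0.893.

0.893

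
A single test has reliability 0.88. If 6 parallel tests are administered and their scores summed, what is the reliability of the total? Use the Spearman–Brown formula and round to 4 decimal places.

0.9778

ρ_k = kρ / (1 + (k−1)ρ) = 6·0.88 / (1 + 5·0.88) = 5.280 / 5.400 = 0.9778.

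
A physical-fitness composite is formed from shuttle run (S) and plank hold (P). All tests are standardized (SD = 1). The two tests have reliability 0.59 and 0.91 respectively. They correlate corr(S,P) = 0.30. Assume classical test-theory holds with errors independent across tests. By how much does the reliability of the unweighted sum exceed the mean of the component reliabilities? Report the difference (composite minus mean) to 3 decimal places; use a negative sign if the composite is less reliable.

Var(sum) = 2 + 0.6 = 2.6; true-score variance = 1.5 + 0.6 = 2.1; composite reliability = 0.8077.
Mean component reliability = 0.7500.
Difference = 0.8077 − 0.7500 = 0.058.

0.058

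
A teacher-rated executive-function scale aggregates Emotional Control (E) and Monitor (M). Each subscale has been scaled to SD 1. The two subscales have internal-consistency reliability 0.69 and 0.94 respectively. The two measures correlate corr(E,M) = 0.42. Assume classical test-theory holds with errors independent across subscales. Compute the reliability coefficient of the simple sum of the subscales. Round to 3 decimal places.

0.870

Var(E+M) = 2 + 2·[0.42] = 2 + 0.84 = 2.84.
With uncorrelated errors the cross-covariances are all true-score covariance, so they carry over unchanged; only the diagonal terms shrink to ρᵢσᵢ².
True-score variance = [0.69 + 0.94] + 0.84 = 1.63 + 0.84 = 2.47.
Reliability = 2.47 / 2.84 = 0.870.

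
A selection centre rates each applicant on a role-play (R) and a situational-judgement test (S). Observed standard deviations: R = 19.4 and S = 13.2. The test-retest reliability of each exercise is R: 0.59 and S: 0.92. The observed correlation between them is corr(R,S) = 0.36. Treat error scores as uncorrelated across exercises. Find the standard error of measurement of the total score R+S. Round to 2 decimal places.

Var(total) = 550.6 + 184.378 = 734.978.
True-score variance = 382.353 + 184.378 = 566.731, so reliability = 0.7711.
Error variance = 734.978 − 566.731 = 168.247; SEM = √168.247 = 12.97.

12.97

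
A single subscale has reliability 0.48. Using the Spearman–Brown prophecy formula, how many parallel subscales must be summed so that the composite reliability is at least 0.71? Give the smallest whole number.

k ≥ ρ*(1−ρ₁)/(ρ₁(1−ρ*)) = 0.71·0.52 / (0.48·0.29) = 2.652.
Smallest integer k = 3.

3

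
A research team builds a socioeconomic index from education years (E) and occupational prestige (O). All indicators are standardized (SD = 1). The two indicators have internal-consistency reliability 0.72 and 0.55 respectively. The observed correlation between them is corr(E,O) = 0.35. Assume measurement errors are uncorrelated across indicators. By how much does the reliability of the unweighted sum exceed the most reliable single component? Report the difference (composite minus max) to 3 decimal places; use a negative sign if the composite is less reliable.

Var(sum) = 2 + 0.7 = 2.7; true-score variance = 1.27 + 0.7 = 1.97; composite reliability = 0.7296.
Max component reliability = 0.7200.
Difference = 0.7296 − 0.7200 = 0.010.

0.010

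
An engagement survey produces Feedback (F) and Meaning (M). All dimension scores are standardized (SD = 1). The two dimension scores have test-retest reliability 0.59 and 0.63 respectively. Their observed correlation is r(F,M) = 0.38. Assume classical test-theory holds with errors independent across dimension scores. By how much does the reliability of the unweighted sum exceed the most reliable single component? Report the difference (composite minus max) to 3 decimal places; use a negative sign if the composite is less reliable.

0.087

Var(sum) = 2 + 0.76 = 2.76; true-score variance = 1.22 + 0.76 = 1.98; composite reliability = 0.7174.
Max component reliability = 0.6300.
Difference = 0.7174 − 0.6300 = 0.087.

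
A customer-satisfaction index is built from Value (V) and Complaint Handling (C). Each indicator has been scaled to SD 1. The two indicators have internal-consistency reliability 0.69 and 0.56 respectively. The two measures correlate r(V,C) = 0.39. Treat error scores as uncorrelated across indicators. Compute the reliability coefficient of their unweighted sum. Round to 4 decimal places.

0.7302

Var(V+C) = 2 + 2·[0.39] = 2 + 0.78 = 2.78.
Under uncorrelated errors the observed covariances equal the true-score covariances, so only the own-variance terms attenuate.
True-score variance = [0.69 + 0.56] + 0.78 = 1.25 + 0.78 = 2.03.
Reliability = 2.03 / 2.78 = 0.7302.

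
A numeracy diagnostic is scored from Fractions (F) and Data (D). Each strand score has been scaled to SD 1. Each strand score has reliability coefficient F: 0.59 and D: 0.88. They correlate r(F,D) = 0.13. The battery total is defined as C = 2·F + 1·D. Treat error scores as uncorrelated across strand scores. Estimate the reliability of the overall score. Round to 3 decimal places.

Var(C) = 2² + 1 + 2·[2·0.13] = 5 + 0.52 = 5.52.
With uncorrelated errors the cross-covariances are all true-score covariance, so they carry over unchanged; only the diagonal terms shrink to ρᵢσᵢ².
True-score variance = [2²·0.59 + 0.88] + 0.52 = 3.24 + 0.52 = 3.76.
Reliability = 3.76 / 5.52 = 0.681.

0.681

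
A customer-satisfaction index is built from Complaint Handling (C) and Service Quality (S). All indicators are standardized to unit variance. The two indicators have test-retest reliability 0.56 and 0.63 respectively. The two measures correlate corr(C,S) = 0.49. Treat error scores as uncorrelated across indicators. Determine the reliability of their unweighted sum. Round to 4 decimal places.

0.7282

Var(C+S) = 2 + 2·[0.49] = 2 + 0.98 = 2.98.
Under uncorrelated errors the observed covariances equal the true-score covariances, so only the own-variance terms attenuate.
True-score variance = [0.56 + 0.63] + 0.98 = 1.19 + 0.98 = 2.17.
Reliability = 2.17 / 2.98 = 0.7282.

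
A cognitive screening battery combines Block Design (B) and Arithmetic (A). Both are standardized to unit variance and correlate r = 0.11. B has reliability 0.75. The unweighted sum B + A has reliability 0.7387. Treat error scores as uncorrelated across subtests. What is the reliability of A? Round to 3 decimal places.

Var(B+A) = 2 + 2·0.11 = 2.220.
True-score variance = ρ_B + ρ_A + 2·0.11, so 0.7387 = (0.75 + ρ_A + 0.22) / 2.220.
ρ_A = 0.7387·2.220 − 0.75 − 0.22 = 0.670.

0.670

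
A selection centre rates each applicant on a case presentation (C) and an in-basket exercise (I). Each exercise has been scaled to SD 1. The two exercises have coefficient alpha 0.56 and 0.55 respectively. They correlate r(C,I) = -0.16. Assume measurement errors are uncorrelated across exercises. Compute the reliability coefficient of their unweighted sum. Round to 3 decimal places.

0.470

Var(C+I) = 2 + 2·[(-0.16)] = 2 − 0.32 = 1.68.
With uncorrelated errors the cross-covariances are all true-score covariance, so they carry over unchanged; only the diagonal terms shrink to ρᵢσᵢ².
True-score variance = [0.56 + 0.55] − 0.32 = 1.11 − 0.32 = 0.79.
Reliability = 0.79 / 1.68 = 0.470.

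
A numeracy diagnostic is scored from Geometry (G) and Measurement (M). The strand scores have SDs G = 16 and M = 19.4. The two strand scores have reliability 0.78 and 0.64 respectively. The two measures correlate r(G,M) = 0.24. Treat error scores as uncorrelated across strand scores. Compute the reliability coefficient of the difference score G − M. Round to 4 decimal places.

Var(G−M) = 16² + 19.4² − 2·16·19.4·0.24 = 632.36 − 148.992 = 483.368.
Because errors are independent across components, Cov(Tᵢ,Tⱼ) = Cov(Xᵢ,Xⱼ); the off-diagonal part of the true-score variance is the same as above.
True-score variance = [16²·0.78 + 19.4²·0.64] − 148.992 = 440.55 − 148.992 = 291.558.
Reliability = 291.558 / 483.368 = 0.6032.

0.6032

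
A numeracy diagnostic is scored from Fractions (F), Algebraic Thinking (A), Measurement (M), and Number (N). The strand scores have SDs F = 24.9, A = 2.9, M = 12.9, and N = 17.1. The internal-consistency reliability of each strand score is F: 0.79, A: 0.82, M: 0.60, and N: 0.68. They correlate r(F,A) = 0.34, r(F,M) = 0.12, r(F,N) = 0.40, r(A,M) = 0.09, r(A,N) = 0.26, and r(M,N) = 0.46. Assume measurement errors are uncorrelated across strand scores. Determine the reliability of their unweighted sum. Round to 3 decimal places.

Var(F+A+M+N) = 24.9² + 2.9² + 12.9² + 17.1² + 2·[24.9·2.9·0.34 + 24.9·12.9·0.12 + 24.9·17.1·0.40 + 2.9·12.9·0.09 + 2.9·17.1·0.26 + 12.9·17.1·0.46] = 1087.24 + 702.289 = 1789.53.
Because errors are independent across components, Cov(Tᵢ,Tⱼ) = Cov(Xᵢ,Xⱼ); the off-diagonal part of the true-score variance is the same as above.
True-score variance = [24.9²·0.79 + 2.9²·0.82 + 12.9²·0.60 + 17.1²·0.68] + 702.289 = 795.389 + 702.289 = 1497.68.
Reliability = 1497.68 / 1789.53 = 0.837.

0.837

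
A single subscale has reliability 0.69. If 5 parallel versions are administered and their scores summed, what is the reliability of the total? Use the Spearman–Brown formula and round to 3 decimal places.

ρ_k = kρ / (1 + (k−1)ρ) = 5·0.69 / (1 + 4·0.69) = 3.450 / 3.760 = 0.918.

0.918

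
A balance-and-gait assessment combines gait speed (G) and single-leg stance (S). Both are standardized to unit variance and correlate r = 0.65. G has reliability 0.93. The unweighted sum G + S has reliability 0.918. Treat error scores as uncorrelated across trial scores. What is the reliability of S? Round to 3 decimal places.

Var(G+S) = 2 + 2·0.65 = 3.300.
True-score variance = ρ_G + ρ_S + 2·0.65, so 0.918 = (0.93 + ρ_S + 1.30) / 3.300.
ρ_S = 0.918·3.300 − 0.93 − 1.30 = 0.799.

0.799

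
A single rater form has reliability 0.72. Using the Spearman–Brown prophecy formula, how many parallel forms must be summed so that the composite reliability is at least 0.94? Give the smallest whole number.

7

k ≥ ρ*(1−ρ₁)/(ρ₁(1−ρ*)) = 0.94·0.28 / (0.72·0.06) = 6.093.
Smallest integer k = 7.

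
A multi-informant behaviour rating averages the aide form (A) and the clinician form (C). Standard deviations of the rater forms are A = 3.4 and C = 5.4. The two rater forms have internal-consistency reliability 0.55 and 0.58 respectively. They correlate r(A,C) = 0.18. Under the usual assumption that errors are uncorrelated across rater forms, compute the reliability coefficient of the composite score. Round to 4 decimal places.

Var(A+C) = 3.4² + 5.4² + 2·[3.4·5.4·0.18] = 40.72 + 6.6096 = 47.3296.
Under uncorrelated errors the observed covariances equal the true-score covariances, so only the own-variance terms attenuate.
True-score variance = [3.4²·0.55 + 5.4²·0.58] + 6.6096 = 23.2708 + 6.6096 = 29.8804.
Reliability = 29.8804 / 47.3296 = 0.6313.

0.6313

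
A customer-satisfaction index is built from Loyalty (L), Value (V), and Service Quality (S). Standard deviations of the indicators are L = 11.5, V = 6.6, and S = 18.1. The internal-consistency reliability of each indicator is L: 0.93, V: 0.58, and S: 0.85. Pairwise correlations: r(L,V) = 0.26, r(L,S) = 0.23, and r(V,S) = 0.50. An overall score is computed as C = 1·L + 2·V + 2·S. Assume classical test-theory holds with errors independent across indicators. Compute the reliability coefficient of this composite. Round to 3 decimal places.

Var(C) = 11.5² + 2²·6.6² + 2²·18.1² + 2·[2·11.5·6.6·0.26 + 2·11.5·18.1·0.23 + 4·6.6·18.1·0.50] = 1616.93 + 748.274 = 2365.2.
Because errors are independent across components, Cov(Tᵢ,Tⱼ) = Cov(Xᵢ,Xⱼ); the off-diagonal part of the true-score variance is the same as above.
True-score variance = [11.5²·0.93 + 2²·6.6²·0.58 + 2²·18.1²·0.85] + 748.274 = 1337.93 + 748.274 = 2086.2.
Reliability = 2086.2 / 2365.2 = 0.882.

0.882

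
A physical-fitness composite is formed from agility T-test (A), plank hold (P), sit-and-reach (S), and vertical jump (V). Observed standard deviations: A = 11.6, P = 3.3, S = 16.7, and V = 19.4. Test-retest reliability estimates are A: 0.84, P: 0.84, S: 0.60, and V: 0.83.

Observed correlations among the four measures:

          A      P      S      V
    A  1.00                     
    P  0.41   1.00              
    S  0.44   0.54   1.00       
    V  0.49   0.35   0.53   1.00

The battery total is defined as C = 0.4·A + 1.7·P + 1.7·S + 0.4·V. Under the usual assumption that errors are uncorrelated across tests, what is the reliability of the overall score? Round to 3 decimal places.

0.777

Var(C) = 0.4²·11.6² + 1.7²·3.3² + 1.7²·16.7² + 0.4²·19.4² + 2·[0.68·11.6·3.3·0.41 + 0.68·11.6·16.7·0.44 + 0.16·11.6·19.4·0.49 + 2.89·3.3·16.7·0.54 + 0.68·3.3·19.4·0.35 + 0.68·16.7·19.4·0.53] = 919.211 + 608.561 = 1527.77.
Because errors are independent across components, Cov(Tᵢ,Tⱼ) = Cov(Xᵢ,Xⱼ); the off-diagonal part of the true-score variance is the same as above.
True-score variance = [0.4²·11.6²·0.84 + 1.7²·3.3²·0.84 + 1.7²·16.7²·0.60 + 0.4²·19.4²·0.83] + 608.561 = 578.097 + 608.561 = 1186.66.
Reliability = 1186.66 / 1527.77 = 0.777.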